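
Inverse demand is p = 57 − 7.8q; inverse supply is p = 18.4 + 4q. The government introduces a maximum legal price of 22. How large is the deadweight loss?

Competitive equilibrium: 57 − 7.8q = 18.4 + 4q → q* = 3.2712, p* = 31.4847.
At the ceiling p = 22, quantity supplied = (22 − 18.4)/4 = 0.9.
Willingness to pay at q' = 0.9: 57 − 7.8·0.9 = 49.98.
Δq = 3.2712 − 0.9 = 2.3712; wedge = 49.98 − 22 = 27.98.
Deadweight loss = ½ × 2.3712 × 27.98 = 33.17.

33.17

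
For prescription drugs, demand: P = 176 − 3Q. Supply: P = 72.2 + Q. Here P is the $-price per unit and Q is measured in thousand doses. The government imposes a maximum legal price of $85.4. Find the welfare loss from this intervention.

$325.125 thousand

Competitive equilibrium: 176 − 3Q = 72.2 + Q → Q* = 25.95, P* = 98.15.
At the ceiling P = 85.4, quantity supplied = (85.4 − 72.2)/1 = 13.2.
Willingness to pay at Q' = 13.2: 176 − 3·13.2 = 136.4.
ΔQ = 25.95 − 13.2 = 12.75; wedge = 136.4 − 85.4 = 51.
Deadweight loss = ½ × 12.75 × 51 = $325.125 thousand.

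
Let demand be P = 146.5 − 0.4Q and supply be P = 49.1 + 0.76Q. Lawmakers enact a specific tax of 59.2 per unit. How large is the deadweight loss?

Competitive equilibrium: 146.5 − 0.4Q = 49.1 + 0.76Q → Q* = 83.9655, P* = 112.9138.
With the tax, the buyer price exceeds the seller price by 59.2: (146.5 − 0.4Q) − (49.1 + 0.76Q) = 59.2 → Q' = 32.931.
ΔQ = 83.9655 − 32.931 = 51.0345; the wedge equals the tax, 59.2.
The triangle = ½ × 51.0345 × 59.2 = 1510.62.

1510.62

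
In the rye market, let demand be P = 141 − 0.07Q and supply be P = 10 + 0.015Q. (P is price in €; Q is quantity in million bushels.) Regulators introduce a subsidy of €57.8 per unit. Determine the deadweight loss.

€19652 million

Competitive equilibrium: 141 − 0.07Q = 10 + 0.015Q → Q* = 1541.1765, P* = 33.1176.
The subsidy lowers effective supply by 57.8: P = 0.015Q − 47.8.
New quantity: 141 − 0.07Q = 0.015Q − 47.8 → Q' = 2221.1765.
Overproduction ΔQ = 2221.1765 − 1541.1765 = 680; wedge = subsidy = 57.8.
Deadweight loss = ½ × 680 × 57.8 = €19652 million.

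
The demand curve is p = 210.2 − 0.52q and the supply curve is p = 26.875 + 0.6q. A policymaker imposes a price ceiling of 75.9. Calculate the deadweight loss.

Competitive equilibrium: 210.2 − 0.52q = 26.875 + 0.6q → q* = 163.683, p* = 125.0848.
At the ceiling p = 75.9, quantity supplied = (75.9 − 26.875)/0.6 = 81.7083.
Willingness to pay at q' = 81.7083: 210.2 − 0.52·81.7083 = 167.7117.
Δq = 163.683 − 81.7083 = 81.9747; wedge = 167.7117 − 75.9 = 91.8117.
Welfare loss = ½ × 81.9747 × 91.8117 = 3763.12.

3763.12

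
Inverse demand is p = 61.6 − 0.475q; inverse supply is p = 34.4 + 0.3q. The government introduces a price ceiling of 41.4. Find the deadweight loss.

53.62

Competitive equilibrium: 61.6 − 0.475q = 34.4 + 0.3q → q* = 35.0968, p* = 44.929.
At the ceiling p = 41.4, quantity supplied = (41.4 − 34.4)/0.3 = 23.3333.
Willingness to pay at q' = 23.3333: 61.6 − 0.475·23.3333 = 50.5167.
Δq = 35.0968 − 23.3333 = 11.7635; wedge = 50.5167 − 41.4 = 9.1167.
Deadweight loss = ½ × 11.7635 × 9.1167 = 53.62.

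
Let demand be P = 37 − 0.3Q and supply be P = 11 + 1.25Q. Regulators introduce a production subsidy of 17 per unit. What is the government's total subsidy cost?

471.61

Competitive equilibrium: 37 − 0.3Q = 11 + 1.25Q → Q* = 16.7742, P* = 31.9677.
The subsidy lowers effective supply by 17: P = 1.25Q − 6.
New quantity: 37 − 0.3Q = 1.25Q − 6 → Q' = 27.7419.
Total subsidy cost = 17 × 27.7419 = 471.61.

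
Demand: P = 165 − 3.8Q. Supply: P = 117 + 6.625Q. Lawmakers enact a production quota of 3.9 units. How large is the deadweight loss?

2.59

Competitive equilibrium: 165 − 3.8Q = 117 + 6.625Q → Q* = 4.6043, P* = 147.5036.
At Q = 3.9: demand price = 165 − 3.8·3.9 = 150.18; supply price = 117 + 6.625·3.9 = 142.8375.
ΔQ = 4.6043 − 3.9 = 0.7043; wedge = 150.18 − 142.8375 = 7.3425.
Deadweight loss = ½ × 0.7043 × 7.3425 = 2.59.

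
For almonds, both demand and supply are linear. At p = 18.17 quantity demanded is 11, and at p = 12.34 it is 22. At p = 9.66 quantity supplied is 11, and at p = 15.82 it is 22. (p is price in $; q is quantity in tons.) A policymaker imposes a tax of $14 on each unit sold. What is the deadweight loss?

Demand slope = (12.34 − 18.17)/(22 − 11) = −0.53, so p = 24 − 0.53q.
Supply slope = (15.82 − 9.66)/(22 − 11) = 0.56, so p = 3.5 + 0.56q.
Competitive equilibrium: 24 − 0.53q = 3.5 + 0.56q → q* = 18.8073, p* = 14.0321.
With the tax, the buyer price exceeds the seller price by 14: (24 − 0.53q) − (3.5 + 0.56q) = 14 → q' = 5.9633.
Δq = 18.8073 − 5.9633 = 12.844; the wedge equals the tax, 14.
The triangle = ½ × 12.844 × 14 = $89.91.

$89.91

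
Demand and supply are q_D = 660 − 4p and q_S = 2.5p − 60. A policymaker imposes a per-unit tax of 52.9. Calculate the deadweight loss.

In inverse form: demand p = 165 − 0.25q, supply p = 24 + 0.4q.
Competitive equilibrium: 165 − 0.25q = 24 + 0.4q → q* = 216.9231, p* = 110.7692.
With the tax, the buyer price exceeds the seller price by 52.9: (165 − 0.25q) − (24 + 0.4q) = 52.9 → q' = 135.5385.
Δq = 216.9231 − 135.5385 = 81.3846; the wedge equals the tax, 52.9.
DWL = ½ × 81.3846 × 52.9 = 2152.62.

2152.62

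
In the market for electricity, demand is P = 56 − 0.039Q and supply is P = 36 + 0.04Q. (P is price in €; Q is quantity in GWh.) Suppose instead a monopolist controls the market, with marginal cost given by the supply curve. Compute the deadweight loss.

€276.55

Competitive equilibrium: 56 − 0.039Q = 36 + 0.04Q → Q* = 253.16456, P* = 46.12658.
Marginal revenue: MR = 56 − 0.078Q. Set MR = MC: 56 − 0.078Q = 36 + 0.04Q → Q_m = 169.49153.
Price P_m = 56 − 0.039·169.49153 = 49.38983; MC(Q_m) = 36 + 0.04·169.49153 = 42.77966.
Competitive Q* = 253.16456, so ΔQ = 83.67303; wedge = 49.38983 − 42.77966 = 6.61017.
DWL = ½ × 83.67303 × 6.61017 = €276.55.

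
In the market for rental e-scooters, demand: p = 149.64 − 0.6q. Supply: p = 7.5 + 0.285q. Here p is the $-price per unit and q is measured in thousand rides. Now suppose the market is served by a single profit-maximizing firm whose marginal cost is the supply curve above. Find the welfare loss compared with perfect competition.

$1863.41 thousand

Competitive equilibrium: 149.64 − 0.6q = 7.5 + 0.285q → q* = 160.6102, p* = 53.2739.
Marginal revenue: MR = 149.64 − 1.2q. Set MR = MC: 149.64 − 1.2q = 7.5 + 0.285q → q_m = 95.7172.
Price p_m = 149.64 − 0.6·95.7172 = 92.2097; MC(q_m) = 7.5 + 0.285·95.7172 = 34.7794.
Competitive q* = 160.6102, so Δq = 64.893; wedge = 92.2097 − 34.7794 = 57.4303.
Deadweight loss = ½ × 64.893 × 57.4303 = $1863.41 thousand.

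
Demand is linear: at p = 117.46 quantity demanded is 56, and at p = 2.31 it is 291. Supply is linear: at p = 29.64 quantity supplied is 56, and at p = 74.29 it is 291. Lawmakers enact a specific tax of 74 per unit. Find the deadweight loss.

4026.47

Demand slope = (2.31 − 117.46)/(291 − 56) = −0.49, so p = 144.9 − 0.49q.
Supply slope = (74.29 − 29.64)/(291 − 56) = 0.19, so p = 19 + 0.19q.
Competitive equilibrium: 144.9 − 0.49q = 19 + 0.19q → q* = 185.1471, p* = 54.1779.
With the tax, the buyer price exceeds the seller price by 74: (144.9 − 0.49q) − (19 + 0.19q) = 74 → q' = 76.3235.
Δq = 185.1471 − 76.3235 = 108.8236; the wedge equals the tax, 74.
Welfare loss = ½ × 108.8236 × 74 = 4026.47.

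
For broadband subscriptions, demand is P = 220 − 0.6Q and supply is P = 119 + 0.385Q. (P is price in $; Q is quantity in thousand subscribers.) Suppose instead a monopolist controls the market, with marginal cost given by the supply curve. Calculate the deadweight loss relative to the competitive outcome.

$742.03 thousand

Competitive equilibrium: 220 − 0.6Q = 119 + 0.385Q → Q* = 102.5381, P* = 158.4772.
Marginal revenue: MR = 220 − 1.2Q. Set MR = MC: 220 − 1.2Q = 119 + 0.385Q → Q_m = 63.7224.
Price P_m = 220 − 0.6·63.7224 = 181.7666; MC(Q_m) = 119 + 0.385·63.7224 = 143.5331.
Competitive Q* = 102.5381, so ΔQ = 38.8157; wedge = 181.7666 − 143.5331 = 38.2335.
Deadweight loss = ½ × 38.8157 × 38.2335 = $742.03 thousand.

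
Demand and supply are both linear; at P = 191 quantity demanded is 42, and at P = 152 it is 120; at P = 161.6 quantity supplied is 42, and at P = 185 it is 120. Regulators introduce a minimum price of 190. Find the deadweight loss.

483.025

Demand slope = (152 − 191)/(120 − 42) = −0.5, so P = 212 − 0.5Q.
Supply slope = (185 − 161.6)/(120 − 42) = 0.3, so P = 149 + 0.3Q.
Competitive equilibrium: 212 − 0.5Q = 149 + 0.3Q → Q* = 78.75, P* = 172.625.
At the floor P = 190, quantity demanded = (212 − 190)/0.5 = 44.
Sellers' marginal cost at Q' = 44: 149 + 0.3·44 = 162.2.
ΔQ = 78.75 − 44 = 34.75; wedge = 190 − 162.2 = 27.8.
DWL = ½ × 34.75 × 27.8 = 483.025.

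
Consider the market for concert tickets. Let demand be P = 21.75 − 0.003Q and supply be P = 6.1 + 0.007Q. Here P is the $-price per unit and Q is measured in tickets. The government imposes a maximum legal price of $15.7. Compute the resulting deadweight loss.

Competitive equilibrium: 21.75 − 0.003Q = 6.1 + 0.007Q → Q* = 1565, P* = 17.055.
At the ceiling P = 15.7, quantity supplied = (15.7 − 6.1)/0.007 = 1371.4286.
Willingness to pay at Q' = 1371.4286: 21.75 − 0.003·1371.4286 = 17.6357.
ΔQ = 1565 − 1371.4286 = 193.5714; wedge = 17.6357 − 15.7 = 1.9357.
Deadweight loss = ½ × 193.5714 × 1.9357 = $187.35.

$187.35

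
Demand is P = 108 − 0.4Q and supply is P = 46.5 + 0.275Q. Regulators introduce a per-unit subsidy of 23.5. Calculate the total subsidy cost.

Competitive equilibrium: 108 − 0.4Q = 46.5 + 0.275Q → Q* = 91.1111, P* = 71.5556.
The subsidy lowers effective supply by 23.5: P = 23 + 0.275Q.
New quantity: 108 − 0.4Q = 23 + 0.275Q → Q' = 125.9259.
Total subsidy cost = 23.5 × 125.9259 = 2959.26.

2959.26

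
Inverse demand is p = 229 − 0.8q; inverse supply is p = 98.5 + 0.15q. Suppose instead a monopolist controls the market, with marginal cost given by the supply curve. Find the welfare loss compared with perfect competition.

1873.14

Competitive equilibrium: 229 − 0.8q = 98.5 + 0.15q → q* = 137.36842, p* = 119.10526.
Marginal revenue: MR = 229 − 1.6q. Set MR = MC: 229 − 1.6q = 98.5 + 0.15q → q_m = 74.57143.
Price p_m = 229 − 0.8·74.57143 = 169.34286; MC(q_m) = 98.5 + 0.15·74.57143 = 109.68571.
Competitive q* = 137.36842, so Δq = 62.79699; wedge = 169.34286 − 109.68571 = 59.65715.
The triangle = ½ × 62.79699 × 59.65715 = 1873.14.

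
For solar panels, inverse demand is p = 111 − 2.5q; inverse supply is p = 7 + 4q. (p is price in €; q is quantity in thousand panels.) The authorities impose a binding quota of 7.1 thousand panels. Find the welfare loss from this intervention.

€257.43 thousand

Competitive equilibrium: 111 − 2.5q = 7 + 4q → q* = 16, p* = 71.
At q = 7.1: demand price = 111 − 2.5·7.1 = 93.25; supply price = 7 + 4·7.1 = 35.4.
Δq = 16 − 7.1 = 8.9; wedge = 93.25 − 35.4 = 57.85.
The triangle = ½ × 8.9 × 57.85 = €257.43 thousand.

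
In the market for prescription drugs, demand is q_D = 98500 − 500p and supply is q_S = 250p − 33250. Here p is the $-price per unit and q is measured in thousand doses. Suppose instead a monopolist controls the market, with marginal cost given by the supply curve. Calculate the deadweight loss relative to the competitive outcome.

$21333.33 thousand

In inverse form: demand p = 197 − 0.002q, supply p = 133 + 0.004q.
Competitive equilibrium: 197 − 0.002q = 133 + 0.004q → q* = 10666.6667, p* = 175.6667.
Marginal revenue: MR = 197 − 0.004q. Set MR = MC: 197 − 0.004q = 133 + 0.004q → q_m = 8000.
Price p_m = 197 − 0.002·8000 = 181; MC(q_m) = 133 + 0.004·8000 = 165.
Competitive q* = 10666.6667, so Δq = 2666.6667; wedge = 181 − 165 = 16.
Welfare loss = ½ × 2666.6667 × 16 = $21333.33 thousand.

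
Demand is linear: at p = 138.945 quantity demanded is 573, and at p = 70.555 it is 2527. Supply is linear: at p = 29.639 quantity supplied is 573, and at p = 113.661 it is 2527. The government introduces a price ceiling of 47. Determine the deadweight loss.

Demand slope = (70.555 − 138.945)/(2527 − 573) = −0.035, so p = 159 − 0.035q.
Supply slope = (113.661 − 29.639)/(2527 − 573) = 0.043, so p = 5 + 0.043q.
Competitive equilibrium: 159 − 0.035q = 5 + 0.043q → q* = 1974.358974, p* = 89.897436.
At the ceiling p = 47, quantity supplied = (47 − 5)/0.043 = 976.744186.
Willingness to pay at q' = 976.744186: 159 − 0.035·976.744186 = 124.813953.
Δq = 1974.358974 − 976.744186 = 997.614788; wedge = 124.813953 − 47 = 77.813953.
DWL = ½ × 997.614788 × 77.813953 = 38814.18.

38814.18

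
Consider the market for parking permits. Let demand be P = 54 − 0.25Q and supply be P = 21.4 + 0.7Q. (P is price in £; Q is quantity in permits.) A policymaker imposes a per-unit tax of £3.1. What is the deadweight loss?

£5.06

Competitive equilibrium: 54 − 0.25Q = 21.4 + 0.7Q → Q* = 34.3158, P* = 45.4211.
With the tax, the buyer price exceeds the seller price by 3.1: (54 − 0.25Q) − (21.4 + 0.7Q) = 3.1 → Q' = 31.0526.
ΔQ = 34.3158 − 31.0526 = 3.2632; the wedge equals the tax, 3.1.
DWL = ½ × 3.2632 × 3.1 = £5.06.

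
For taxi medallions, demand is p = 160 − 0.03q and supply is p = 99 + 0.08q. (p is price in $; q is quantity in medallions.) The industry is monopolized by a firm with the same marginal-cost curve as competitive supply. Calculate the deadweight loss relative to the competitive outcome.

$776.65

Competitive equilibrium: 160 − 0.03q = 99 + 0.08q → q* = 554.5455, p* = 143.3636.
Marginal revenue: MR = 160 − 0.06q. Set MR = MC: 160 − 0.06q = 99 + 0.08q → q_m = 435.7143.
Price p_m = 160 − 0.03·435.7143 = 146.9286; MC(q_m) = 99 + 0.08·435.7143 = 133.8571.
Competitive q* = 554.5455, so Δq = 118.8312; wedge = 146.9286 − 133.8571 = 13.0715.
The triangle = ½ × 118.8312 × 13.0715 = $776.65.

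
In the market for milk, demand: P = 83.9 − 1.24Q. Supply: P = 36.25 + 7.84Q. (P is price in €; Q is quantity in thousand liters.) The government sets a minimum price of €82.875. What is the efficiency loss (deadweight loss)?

€88.74 thousand

Competitive equilibrium: 83.9 − 1.24Q = 36.25 + 7.84Q → Q* = 5.2478, P* = 77.3927.
At the floor P = 82.875, quantity demanded = (83.9 − 82.875)/1.24 = 0.8266.
Sellers' marginal cost at Q' = 0.8266: 36.25 + 7.84·0.8266 = 42.7305.
ΔQ = 5.2478 − 0.8266 = 4.4212; wedge = 82.875 − 42.7305 = 40.1445.
The triangle = ½ × 4.4212 × 40.1445 = €88.74 thousand.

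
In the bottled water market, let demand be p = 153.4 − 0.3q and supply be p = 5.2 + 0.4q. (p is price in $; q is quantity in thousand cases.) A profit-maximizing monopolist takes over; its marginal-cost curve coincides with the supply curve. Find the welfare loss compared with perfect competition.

$1411.92 thousand

Competitive equilibrium: 153.4 − 0.3q = 5.2 + 0.4q → q* = 211.7143, p* = 89.8857.
Marginal revenue: MR = 153.4 − 0.6q. Set MR = MC: 153.4 − 0.6q = 5.2 + 0.4q → q_m = 148.2.
Price p_m = 153.4 − 0.3·148.2 = 108.94; MC(q_m) = 5.2 + 0.4·148.2 = 64.48.
Competitive q* = 211.7143, so Δq = 63.5143; wedge = 108.94 − 64.48 = 44.46.
Deadweight loss = ½ × 63.5143 × 44.46 = $1411.92 thousand.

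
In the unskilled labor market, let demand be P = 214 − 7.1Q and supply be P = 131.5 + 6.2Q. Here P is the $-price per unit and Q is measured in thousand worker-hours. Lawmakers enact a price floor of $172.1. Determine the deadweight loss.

Competitive equilibrium: 214 − 7.1Q = 131.5 + 6.2Q → Q* = 6.203, P* = 169.9586.
At the floor P = 172.1, quantity demanded = (214 − 172.1)/7.1 = 5.9014.
Sellers' marginal cost at Q' = 5.9014: 131.5 + 6.2·5.9014 = 168.0887.
ΔQ = 6.203 − 5.9014 = 0.3016; wedge = 172.1 − 168.0887 = 4.0113.
The triangle = ½ × 0.3016 × 4.0113 = $0.60 thousand.

$0.60 thousand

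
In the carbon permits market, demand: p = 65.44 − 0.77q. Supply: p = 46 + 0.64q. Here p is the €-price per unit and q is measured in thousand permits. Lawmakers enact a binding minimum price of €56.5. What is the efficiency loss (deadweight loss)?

Competitive equilibrium: 65.44 − 0.77q = 46 + 0.64q → q* = 13.7872, p* = 54.8238.
At the floor p = 56.5, quantity demanded = (65.44 − 56.5)/0.77 = 11.6104.
Sellers' marginal cost at q' = 11.6104: 46 + 0.64·11.6104 = 53.4307.
Δq = 13.7872 − 11.6104 = 2.1768; wedge = 56.5 − 53.4307 = 3.0693.
Deadweight loss = ½ × 2.1768 × 3.0693 = €3.34 thousand.

€3.34 thousand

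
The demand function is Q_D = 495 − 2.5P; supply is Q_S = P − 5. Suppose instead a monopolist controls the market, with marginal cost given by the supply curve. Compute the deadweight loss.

656.95

In inverse form: demand P = 198 − 0.4Q, supply P = 5 + Q.
Competitive equilibrium: 198 − 0.4Q = 5 + Q → Q* = 137.8571, P* = 142.8571.
Marginal revenue: MR = 198 − 0.8Q. Set MR = MC: 198 − 0.8Q = 5 + Q → Q_m = 107.2222.
Price P_m = 198 − 0.4·107.2222 = 155.1111; MC(Q_m) = 5 + 1·107.2222 = 112.2222.
Competitive Q* = 137.8571, so ΔQ = 30.6349; wedge = 155.1111 − 112.2222 = 42.8889.
Welfare loss = ½ × 30.6349 × 42.8889 = 656.95.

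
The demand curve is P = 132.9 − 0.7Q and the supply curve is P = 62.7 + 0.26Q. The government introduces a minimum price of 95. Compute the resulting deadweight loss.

172.95

Competitive equilibrium: 132.9 − 0.7Q = 62.7 + 0.26Q → Q* = 73.125, P* = 81.7125.
At the floor P = 95, quantity demanded = (132.9 − 95)/0.7 = 54.1429.
Sellers' marginal cost at Q' = 54.1429: 62.7 + 0.26·54.1429 = 76.7772.
ΔQ = 73.125 − 54.1429 = 18.9821; wedge = 95 − 76.7772 = 18.2228.
Welfare loss = ½ × 18.9821 × 18.2228 = 172.95.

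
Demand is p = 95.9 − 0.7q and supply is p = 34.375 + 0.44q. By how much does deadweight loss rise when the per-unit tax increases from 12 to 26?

233.33

Competitive equilibrium: 95.9 − 0.7q = 34.375 + 0.44q → q* = 53.9693, p* = 58.1215.
For a per-unit tax t: Δq = t/1.14, so DWL = ½·t·(t/1.14) = t²/2.28.
At t = 12: DWL = 63.158. At t = 26: DWL = 296.491.
Increase = 296.491 − 63.158 = 233.33.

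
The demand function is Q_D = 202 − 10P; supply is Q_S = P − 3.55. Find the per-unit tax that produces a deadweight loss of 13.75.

5.5

In inverse form: demand P = 20.2 − 0.1Q, supply P = 3.55 + Q.
Competitive equilibrium: 20.2 − 0.1Q = 3.55 + Q → Q* = 15.1364, P* = 18.6864.
A tax t gives ΔQ = t/1.1 and wedge t, so DWL = t²/2.2.
t²/2.2 = 13.75 → t² = 30.25 → t = 5.5.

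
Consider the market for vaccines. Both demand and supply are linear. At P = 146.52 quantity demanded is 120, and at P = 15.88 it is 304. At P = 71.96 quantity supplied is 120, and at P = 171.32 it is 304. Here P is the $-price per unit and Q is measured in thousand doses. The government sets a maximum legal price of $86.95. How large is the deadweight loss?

Demand slope = (15.88 − 146.52)/(304 − 120) = −0.71, so P = 231.72 − 0.71Q.
Supply slope = (171.32 − 71.96)/(304 − 120) = 0.54, so P = 7.16 + 0.54Q.
Competitive equilibrium: 231.72 − 0.71Q = 7.16 + 0.54Q → Q* = 179.648, P* = 104.1699.
At the ceiling P = 86.95, quantity supplied = (86.95 − 7.16)/0.54 = 147.7593.
Willingness to pay at Q' = 147.7593: 231.72 − 0.71·147.7593 = 126.8109.
ΔQ = 179.648 − 147.7593 = 31.8887; wedge = 126.8109 − 86.95 = 39.8609.
Deadweight loss = ½ × 31.8887 × 39.8609 = $635.56 thousand.

$635.56 thousand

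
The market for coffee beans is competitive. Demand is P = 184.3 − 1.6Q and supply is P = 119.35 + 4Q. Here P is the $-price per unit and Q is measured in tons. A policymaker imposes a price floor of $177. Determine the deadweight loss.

$138.60

Competitive equilibrium: 184.3 − 1.6Q = 119.35 + 4Q → Q* = 11.5982, P* = 165.7429.
At the floor P = 177, quantity demanded = (184.3 − 177)/1.6 = 4.5625.
Sellers' marginal cost at Q' = 4.5625: 119.35 + 4·4.5625 = 137.6.
ΔQ = 11.5982 − 4.5625 = 7.0357; wedge = 177 − 137.6 = 39.4.
DWL = ½ × 7.0357 × 39.4 = $138.60.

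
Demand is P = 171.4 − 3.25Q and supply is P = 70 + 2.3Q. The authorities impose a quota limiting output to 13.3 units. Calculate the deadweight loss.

68.55

Competitive equilibrium: 171.4 − 3.25Q = 70 + 2.3Q → Q* = 18.2703, P* = 112.0216.
At Q = 13.3: demand price = 171.4 − 3.25·13.3 = 128.175; supply price = 70 + 2.3·13.3 = 100.59.
ΔQ = 18.2703 − 13.3 = 4.9703; wedge = 128.175 − 100.59 = 27.585.
Welfare loss = ½ × 4.9703 × 27.585 = 68.55.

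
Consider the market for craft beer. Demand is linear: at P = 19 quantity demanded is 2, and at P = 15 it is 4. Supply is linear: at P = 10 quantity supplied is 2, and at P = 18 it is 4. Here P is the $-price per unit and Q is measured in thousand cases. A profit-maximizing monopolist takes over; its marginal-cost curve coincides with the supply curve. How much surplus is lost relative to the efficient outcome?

Demand slope = (15 − 19)/(4 − 2) = −2, so P = 23 − 2Q.
Supply slope = (18 − 10)/(4 − 2) = 4, so P = 2 + 4Q.
Competitive equilibrium: 23 − 2Q = 2 + 4Q → Q* = 3.5, P* = 16.
Marginal revenue: MR = 23 − 4Q. Set MR = MC: 23 − 4Q = 2 + 4Q → Q_m = 2.625.
Price P_m = 23 − 2·2.625 = 17.75; MC(Q_m) = 2 + 4·2.625 = 12.5.
Competitive Q* = 3.5, so ΔQ = 0.875; wedge = 17.75 − 12.5 = 5.25.
Welfare loss = ½ × 0.875 × 5.25 = $2.30 thousand.

$2.30 thousand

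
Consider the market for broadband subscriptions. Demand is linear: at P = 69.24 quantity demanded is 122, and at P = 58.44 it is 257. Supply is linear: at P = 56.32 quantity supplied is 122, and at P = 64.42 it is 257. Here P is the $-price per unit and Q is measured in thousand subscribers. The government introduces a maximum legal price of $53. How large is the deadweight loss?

$1525.40 thousand

Demand slope = (58.44 − 69.24)/(257 − 122) = −0.08, so P = 79 − 0.08Q.
Supply slope = (64.42 − 56.32)/(257 − 122) = 0.06, so P = 49 + 0.06Q.
Competitive equilibrium: 79 − 0.08Q = 49 + 0.06Q → Q* = 214.2857, P* = 61.8571.
At the ceiling P = 53, quantity supplied = (53 − 49)/0.06 = 66.6667.
Willingness to pay at Q' = 66.6667: 79 − 0.08·66.6667 = 73.6667.
ΔQ = 214.2857 − 66.6667 = 147.619; wedge = 73.6667 − 53 = 20.6667.
The triangle = ½ × 147.619 × 20.6667 = $1525.40 thousand.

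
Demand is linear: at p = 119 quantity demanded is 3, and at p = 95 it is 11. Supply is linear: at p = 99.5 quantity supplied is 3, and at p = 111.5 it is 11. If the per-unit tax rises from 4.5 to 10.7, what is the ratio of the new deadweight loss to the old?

5.654

Demand slope = (95 − 119)/(11 − 3) = −3, so p = 128 − 3q.
Supply slope = (111.5 − 99.5)/(11 − 3) = 1.5, so p = 95 + 1.5q.
Competitive equilibrium: 128 − 3q = 95 + 1.5q → q* = 7.3333, p* = 106.
For a per-unit tax t: Δq = t/4.5, so DWL = ½·t·(t/4.5) = t²/9.
At t = 4.5: DWL = 2.25. At t = 10.7: DWL = 12.721.
Ratio = (10.7/4.5)² = 5.654.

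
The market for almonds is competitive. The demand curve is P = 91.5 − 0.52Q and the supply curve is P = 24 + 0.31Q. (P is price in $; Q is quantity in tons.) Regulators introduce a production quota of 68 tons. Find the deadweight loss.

$73.69

Competitive equilibrium: 91.5 − 0.52Q = 24 + 0.31Q → Q* = 81.3253, P* = 49.2108.
At Q = 68: demand price = 91.5 − 0.52·68 = 56.14; supply price = 24 + 0.31·68 = 45.08.
ΔQ = 81.3253 − 68 = 13.3253; wedge = 56.14 − 45.08 = 11.06.
Welfare loss = ½ × 13.3253 × 11.06 = $73.69.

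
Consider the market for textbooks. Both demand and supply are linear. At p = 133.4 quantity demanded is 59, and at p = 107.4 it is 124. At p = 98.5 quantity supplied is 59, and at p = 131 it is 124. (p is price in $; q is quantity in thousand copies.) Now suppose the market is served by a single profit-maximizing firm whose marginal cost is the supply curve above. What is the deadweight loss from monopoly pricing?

$407.31 thousand

Demand slope = (107.4 − 133.4)/(124 − 59) = −0.4, so p = 157 − 0.4q.
Supply slope = (131 − 98.5)/(124 − 59) = 0.5, so p = 69 + 0.5q.
Competitive equilibrium: 157 − 0.4q = 69 + 0.5q → q* = 97.7778, p* = 117.8889.
Marginal revenue: MR = 157 − 0.8q. Set MR = MC: 157 − 0.8q = 69 + 0.5q → q_m = 67.6923.
Price p_m = 157 − 0.4·67.6923 = 129.9231; MC(q_m) = 69 + 0.5·67.6923 = 102.8462.
Competitive q* = 97.7778, so Δq = 30.0855; wedge = 129.9231 − 102.8462 = 27.0769.
Welfare loss = ½ × 30.0855 × 27.0769 = $407.31 thousand.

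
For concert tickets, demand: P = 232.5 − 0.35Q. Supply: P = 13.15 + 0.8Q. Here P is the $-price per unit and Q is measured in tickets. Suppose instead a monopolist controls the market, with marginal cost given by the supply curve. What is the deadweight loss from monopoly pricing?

Competitive equilibrium: 232.5 − 0.35Q = 13.15 + 0.8Q → Q* = 190.7391, P* = 165.7413.
Marginal revenue: MR = 232.5 − 0.7Q. Set MR = MC: 232.5 − 0.7Q = 13.15 + 0.8Q → Q_m = 146.2333.
Price P_m = 232.5 − 0.35·146.2333 = 181.3183; MC(Q_m) = 13.15 + 0.8·146.2333 = 130.1366.
Competitive Q* = 190.7391, so ΔQ = 44.5058; wedge = 181.3183 − 130.1366 = 51.1817.
The triangle = ½ × 44.5058 × 51.1817 = $1138.94.

$1138.94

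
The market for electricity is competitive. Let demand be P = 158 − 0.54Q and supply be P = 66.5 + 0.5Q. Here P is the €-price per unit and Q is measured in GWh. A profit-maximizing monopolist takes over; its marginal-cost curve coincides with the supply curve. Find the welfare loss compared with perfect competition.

€470.17

Competitive equilibrium: 158 − 0.54Q = 66.5 + 0.5Q → Q* = 87.9808, P* = 110.4904.
Marginal revenue: MR = 158 − 1.08Q. Set MR = MC: 158 − 1.08Q = 66.5 + 0.5Q → Q_m = 57.9114.
Price P_m = 158 − 0.54·57.9114 = 126.7278; MC(Q_m) = 66.5 + 0.5·57.9114 = 95.4557.
Competitive Q* = 87.9808, so ΔQ = 30.0694; wedge = 126.7278 − 95.4557 = 31.2721.
Deadweight loss = ½ × 30.0694 × 31.2721 = €470.17.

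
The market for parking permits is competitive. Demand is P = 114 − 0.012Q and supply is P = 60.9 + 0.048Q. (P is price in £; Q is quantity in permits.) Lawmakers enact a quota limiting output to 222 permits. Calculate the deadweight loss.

£13187.07

Competitive equilibrium: 114 − 0.012Q = 60.9 + 0.048Q → Q* = 885, P* = 103.38.
At Q = 222: demand price = 114 − 0.012·222 = 111.336; supply price = 60.9 + 0.048·222 = 71.556.
ΔQ = 885 − 222 = 663; wedge = 111.336 − 71.556 = 39.78.
The triangle = ½ × 663 × 39.78 = £13187.07.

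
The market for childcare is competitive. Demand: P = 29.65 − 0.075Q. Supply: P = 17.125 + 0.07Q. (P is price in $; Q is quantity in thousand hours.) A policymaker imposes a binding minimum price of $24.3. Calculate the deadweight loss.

Competitive equilibrium: 29.65 − 0.075Q = 17.125 + 0.07Q → Q* = 86.3793, P* = 23.1716.
At the floor P = 24.3, quantity demanded = (29.65 − 24.3)/0.075 = 71.3333.
Sellers' marginal cost at Q' = 71.3333: 17.125 + 0.07·71.3333 = 22.1183.
ΔQ = 86.3793 − 71.3333 = 15.046; wedge = 24.3 − 22.1183 = 2.1817.
The triangle = ½ × 15.046 × 2.1817 = $16.41 thousand.

$16.41 thousand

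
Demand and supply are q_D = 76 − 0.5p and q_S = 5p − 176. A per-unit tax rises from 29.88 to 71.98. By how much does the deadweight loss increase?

974.615

In inverse form: demand p = 152 − 2q, supply p = 35.2 + 0.2q.
Competitive equilibrium: 152 − 2q = 35.2 + 0.2q → q* = 53.0909, p* = 45.8182.
For a per-unit tax t: Δq = t/2.2, so DWL = ½·t·(t/2.2) = t²/4.4.
At t = 29.88: DWL = 202.912. At t = 71.98: DWL = 1177.527.
Increase = 1177.527 − 202.912 = 974.615.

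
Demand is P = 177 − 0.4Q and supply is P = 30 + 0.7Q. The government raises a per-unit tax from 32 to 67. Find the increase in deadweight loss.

1575

Competitive equilibrium: 177 − 0.4Q = 30 + 0.7Q → Q* = 133.6364, P* = 123.5455.
For a per-unit tax t: ΔQ = t/1.1, so DWL = ½·t·(t/1.1) = t²/2.2.
At t = 32: DWL = 465.455. At t = 67: DWL = 2040.455.
Increase = 2040.455 − 465.455 = 1575.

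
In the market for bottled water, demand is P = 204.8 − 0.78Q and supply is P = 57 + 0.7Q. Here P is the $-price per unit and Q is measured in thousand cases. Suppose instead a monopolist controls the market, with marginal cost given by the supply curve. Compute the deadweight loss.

$879.08 thousand

Competitive equilibrium: 204.8 − 0.78Q = 57 + 0.7Q → Q* = 99.86486, P* = 126.90541.
Marginal revenue: MR = 204.8 − 1.56Q. Set MR = MC: 204.8 − 1.56Q = 57 + 0.7Q → Q_m = 65.39823.
Price P_m = 204.8 − 0.78·65.39823 = 153.78938; MC(Q_m) = 57 + 0.7·65.39823 = 102.77876.
Competitive Q* = 99.86486, so ΔQ = 34.46663; wedge = 153.78938 − 102.77876 = 51.01062.
Deadweight loss = ½ × 34.46663 × 51.01062 = $879.08 thousand.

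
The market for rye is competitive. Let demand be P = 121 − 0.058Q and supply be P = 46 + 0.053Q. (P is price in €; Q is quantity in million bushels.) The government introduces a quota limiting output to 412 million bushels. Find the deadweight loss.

Competitive equilibrium: 121 − 0.058Q = 46 + 0.053Q → Q* = 675.6757, P* = 81.8108.
At Q = 412: demand price = 121 − 0.058·412 = 97.104; supply price = 46 + 0.053·412 = 67.836.
ΔQ = 675.6757 − 412 = 263.6757; wedge = 97.104 − 67.836 = 29.268.
DWL = ½ × 263.6757 × 29.268 = €3858.63 million.

€3858.63 million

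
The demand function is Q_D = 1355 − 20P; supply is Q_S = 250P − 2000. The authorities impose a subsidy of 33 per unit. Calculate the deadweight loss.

10083.33

In inverse form: demand P = 67.75 − 0.05Q, supply P = 8 + 0.004Q.
Competitive equilibrium: 67.75 − 0.05Q = 8 + 0.004Q → Q* = 1106.4815, P* = 12.4259.
The subsidy lowers effective supply by 33: P = 0.004Q − 25.
New quantity: 67.75 − 0.05Q = 0.004Q − 25 → Q' = 1717.5926.
Overproduction ΔQ = 1717.5926 − 1106.4815 = 611.1111; wedge = subsidy = 33.
DWL = ½ × 611.1111 × 33 = 10083.33.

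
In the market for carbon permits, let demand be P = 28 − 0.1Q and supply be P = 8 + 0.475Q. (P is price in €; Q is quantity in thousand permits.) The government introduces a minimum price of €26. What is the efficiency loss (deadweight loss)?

Competitive equilibrium: 28 − 0.1Q = 8 + 0.475Q → Q* = 34.7826, P* = 24.5217.
At the floor P = 26, quantity demanded = (28 − 26)/0.1 = 20.
Sellers' marginal cost at Q' = 20: 8 + 0.475·20 = 17.5.
ΔQ = 34.7826 − 20 = 14.7826; wedge = 26 − 17.5 = 8.5.
Welfare loss = ½ × 14.7826 × 8.5 = €62.83 thousand.

€62.83 thousand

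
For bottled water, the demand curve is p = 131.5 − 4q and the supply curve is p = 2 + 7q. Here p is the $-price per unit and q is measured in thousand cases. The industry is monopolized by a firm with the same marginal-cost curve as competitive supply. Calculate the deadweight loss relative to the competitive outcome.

Competitive equilibrium: 131.5 − 4q = 2 + 7q → q* = 11.7727, p* = 84.4091.
Marginal revenue: MR = 131.5 − 8q. Set MR = MC: 131.5 − 8q = 2 + 7q → q_m = 8.6333.
Price p_m = 131.5 − 4·8.6333 = 96.9668; MC(q_m) = 2 + 7·8.6333 = 62.4331.
Competitive q* = 11.7727, so Δq = 3.1394; wedge = 96.9668 − 62.4331 = 34.5337.
DWL = ½ × 3.1394 × 34.5337 = $54.21 thousand.

$54.21 thousand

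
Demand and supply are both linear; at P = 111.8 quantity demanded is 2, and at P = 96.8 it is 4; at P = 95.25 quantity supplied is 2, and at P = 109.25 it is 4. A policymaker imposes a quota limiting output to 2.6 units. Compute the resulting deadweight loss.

Demand slope = (96.8 − 111.8)/(4 − 2) = −7.5, so P = 126.8 − 7.5Q.
Supply slope = (109.25 − 95.25)/(4 − 2) = 7, so P = 81.25 + 7Q.
Competitive equilibrium: 126.8 − 7.5Q = 81.25 + 7Q → Q* = 3.1414, P* = 103.2397.
At Q = 2.6: demand price = 126.8 − 7.5·2.6 = 107.3; supply price = 81.25 + 7·2.6 = 99.45.
ΔQ = 3.1414 − 2.6 = 0.5414; wedge = 107.3 − 99.45 = 7.85.
DWL = ½ × 0.5414 × 7.85 = 2.12.

2.12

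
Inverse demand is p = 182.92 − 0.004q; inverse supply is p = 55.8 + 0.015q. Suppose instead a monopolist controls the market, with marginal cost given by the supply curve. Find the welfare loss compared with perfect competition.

12862

Competitive equilibrium: 182.92 − 0.004q = 55.8 + 0.015q → q* = 6690.52632, p* = 156.15789.
Marginal revenue: MR = 182.92 − 0.008q. Set MR = MC: 182.92 − 0.008q = 55.8 + 0.015q → q_m = 5526.95652.
Price p_m = 182.92 − 0.004·5526.95652 = 160.81217; MC(q_m) = 55.8 + 0.015·5526.95652 = 138.70435.
Competitive q* = 6690.52632, so Δq = 1163.5698; wedge = 160.81217 − 138.70435 = 22.10782.
Welfare loss = ½ × 1163.5698 × 22.10782 = 12862.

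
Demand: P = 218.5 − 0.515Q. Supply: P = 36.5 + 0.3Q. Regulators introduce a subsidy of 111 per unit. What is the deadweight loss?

Competitive equilibrium: 218.5 − 0.515Q = 36.5 + 0.3Q → Q* = 223.31288, P* = 103.49387.
The subsidy lowers effective supply by 111: P = 0.3Q − 74.5.
New quantity: 218.5 − 0.515Q = 0.3Q − 74.5 → Q' = 359.5092.
Overproduction ΔQ = 359.5092 − 223.31288 = 136.19632; wedge = subsidy = 111.
Welfare loss = ½ × 136.19632 × 111 = 7558.90.

7558.90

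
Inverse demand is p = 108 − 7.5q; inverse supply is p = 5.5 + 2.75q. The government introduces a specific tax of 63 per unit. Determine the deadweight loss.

193.61

Competitive equilibrium: 108 − 7.5q = 5.5 + 2.75q → q* = 10, p* = 33.
With the tax, the buyer price exceeds the seller price by 63: (108 − 7.5q) − (5.5 + 2.75q) = 63 → q' = 3.8537.
Δq = 10 − 3.8537 = 6.1463; the wedge equals the tax, 63.
Welfare loss = ½ × 6.1463 × 63 = 193.61.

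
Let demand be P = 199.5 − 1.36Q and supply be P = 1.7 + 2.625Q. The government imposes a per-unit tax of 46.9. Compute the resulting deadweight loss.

275.99

Competitive equilibrium: 199.5 − 1.36Q = 1.7 + 2.625Q → Q* = 49.6361, P* = 131.9949.
With the tax, the buyer price exceeds the seller price by 46.9: (199.5 − 1.36Q) − (1.7 + 2.625Q) = 46.9 → Q' = 37.867.
ΔQ = 49.6361 − 37.867 = 11.7691; the wedge equals the tax, 46.9.
Deadweight loss = ½ × 11.7691 × 46.9 = 275.99.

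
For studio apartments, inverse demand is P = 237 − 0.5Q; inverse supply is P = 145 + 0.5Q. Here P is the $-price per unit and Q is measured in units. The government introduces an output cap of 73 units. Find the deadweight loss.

$180.50

Competitive equilibrium: 237 − 0.5Q = 145 + 0.5Q → Q* = 92, P* = 191.
At Q = 73: demand price = 237 − 0.5·73 = 200.5; supply price = 145 + 0.5·73 = 181.5.
ΔQ = 92 − 73 = 19; wedge = 200.5 − 181.5 = 19.
DWL = ½ × 19 × 19 = $180.50.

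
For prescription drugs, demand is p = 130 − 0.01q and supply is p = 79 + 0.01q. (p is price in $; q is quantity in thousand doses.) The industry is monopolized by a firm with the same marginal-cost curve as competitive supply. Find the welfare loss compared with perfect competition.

Competitive equilibrium: 130 − 0.01q = 79 + 0.01q → q* = 2550, p* = 104.5.
Marginal revenue: MR = 130 − 0.02q. Set MR = MC: 130 − 0.02q = 79 + 0.01q → q_m = 1700.
Price p_m = 130 − 0.01·1700 = 113; MC(q_m) = 79 + 0.01·1700 = 96.
Competitive q* = 2550, so Δq = 850; wedge = 113 − 96 = 17.
The triangle = ½ × 850 × 17 = $7225 thousand.

$7225 thousand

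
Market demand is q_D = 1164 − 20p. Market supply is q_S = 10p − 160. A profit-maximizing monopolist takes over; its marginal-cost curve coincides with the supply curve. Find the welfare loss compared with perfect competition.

In inverse form: demand p = 58.2 − 0.05q, supply p = 16 + 0.1q.
Competitive equilibrium: 58.2 − 0.05q = 16 + 0.1q → q* = 281.3333, p* = 44.1333.
Marginal revenue: MR = 58.2 − 0.1q. Set MR = MC: 58.2 − 0.1q = 16 + 0.1q → q_m = 211.
Price p_m = 58.2 − 0.05·211 = 47.65; MC(q_m) = 16 + 0.1·211 = 37.1.
Competitive q* = 281.3333, so Δq = 70.3333; wedge = 47.65 − 37.1 = 10.55.
Deadweight loss = ½ × 70.3333 × 10.55 = 371.01.

371.01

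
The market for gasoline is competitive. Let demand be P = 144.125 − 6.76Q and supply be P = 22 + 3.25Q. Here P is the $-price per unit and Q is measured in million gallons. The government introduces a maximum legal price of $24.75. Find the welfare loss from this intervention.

Competitive equilibrium: 144.125 − 6.76Q = 22 + 3.25Q → Q* = 12.2003, P* = 61.65097.
At the ceiling P = 24.75, quantity supplied = (24.75 − 22)/3.25 = 0.84615.
Willingness to pay at Q' = 0.84615: 144.125 − 6.76·0.84615 = 138.40503.
ΔQ = 12.2003 − 0.84615 = 11.35415; wedge = 138.40503 − 24.75 = 113.65503.
Welfare loss = ½ × 11.35415 × 113.65503 = $645.23 million.

$645.23 million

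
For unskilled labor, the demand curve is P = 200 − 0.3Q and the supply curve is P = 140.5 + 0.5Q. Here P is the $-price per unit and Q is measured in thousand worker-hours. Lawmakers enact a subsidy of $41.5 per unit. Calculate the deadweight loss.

$1076.41 thousand

Competitive equilibrium: 200 − 0.3Q = 140.5 + 0.5Q → Q* = 74.375, P* = 177.6875.
The subsidy lowers effective supply by 41.5: P = 99 + 0.5Q.
New quantity: 200 − 0.3Q = 99 + 0.5Q → Q' = 126.25.
Overproduction ΔQ = 126.25 − 74.375 = 51.875; wedge = subsidy = 41.5.
Welfare loss = ½ × 51.875 × 41.5 = $1076.41 thousand.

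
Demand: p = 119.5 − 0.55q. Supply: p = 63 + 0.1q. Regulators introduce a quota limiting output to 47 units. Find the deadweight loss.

Competitive equilibrium: 119.5 − 0.55q = 63 + 0.1q → q* = 86.9231, p* = 71.6923.
At q = 47: demand price = 119.5 − 0.55·47 = 93.65; supply price = 63 + 0.1·47 = 67.7.
Δq = 86.9231 − 47 = 39.9231; wedge = 93.65 − 67.7 = 25.95.
Welfare loss = ½ × 39.9231 × 25.95 = 518.

518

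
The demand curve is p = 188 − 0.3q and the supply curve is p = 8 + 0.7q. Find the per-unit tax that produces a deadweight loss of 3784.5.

Competitive equilibrium: 188 − 0.3q = 8 + 0.7q → q* = 180, p* = 134.
A tax t gives Δq = t/1 and wedge t, so DWL = t²/2.
t²/2 = 3784.5 → t² = 7569 → t = 87.

87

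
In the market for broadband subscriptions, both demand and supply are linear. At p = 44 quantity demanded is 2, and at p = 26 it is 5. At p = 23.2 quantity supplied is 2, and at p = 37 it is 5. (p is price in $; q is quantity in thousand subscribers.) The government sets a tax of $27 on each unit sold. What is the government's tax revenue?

$38.21 thousand

Demand slope = (26 − 44)/(5 − 2) = −6, so p = 56 − 6q.
Supply slope = (37 − 23.2)/(5 − 2) = 4.6, so p = 14 + 4.6q.
Competitive equilibrium: 56 − 6q = 14 + 4.6q → q* = 3.9623, p* = 32.2264.
With the tax, the buyer price exceeds the seller price by 27: (56 − 6q) − (14 + 4.6q) = 27 → q' = 1.4151.
Tax revenue = 27 × 1.4151 = $38.21 thousand.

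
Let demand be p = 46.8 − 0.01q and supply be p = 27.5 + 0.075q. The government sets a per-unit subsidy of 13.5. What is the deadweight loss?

1072.06

Competitive equilibrium: 46.8 − 0.01q = 27.5 + 0.075q → q* = 227.0588, p* = 44.5294.
The subsidy lowers effective supply by 13.5: p = 14 + 0.075q.
New quantity: 46.8 − 0.01q = 14 + 0.075q → q' = 385.8824.
Overproduction Δq = 385.8824 − 227.0588 = 158.8236; wedge = subsidy = 13.5.
Welfare loss = ½ × 158.8236 × 13.5 = 1072.06.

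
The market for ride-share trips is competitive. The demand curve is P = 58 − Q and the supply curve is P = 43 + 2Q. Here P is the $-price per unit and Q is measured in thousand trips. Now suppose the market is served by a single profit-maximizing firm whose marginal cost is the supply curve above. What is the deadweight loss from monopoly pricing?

$2.34 thousand

Competitive equilibrium: 58 − Q = 43 + 2Q → Q* = 5, P* = 53.
Marginal revenue: MR = 58 − 2Q. Set MR = MC: 58 − 2Q = 43 + 2Q → Q_m = 3.75.
Price P_m = 58 − 1·3.75 = 54.25; MC(Q_m) = 43 + 2·3.75 = 50.5.
Competitive Q* = 5, so ΔQ = 1.25; wedge = 54.25 − 50.5 = 3.75.
The triangle = ½ × 1.25 × 3.75 = $2.34 thousand.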